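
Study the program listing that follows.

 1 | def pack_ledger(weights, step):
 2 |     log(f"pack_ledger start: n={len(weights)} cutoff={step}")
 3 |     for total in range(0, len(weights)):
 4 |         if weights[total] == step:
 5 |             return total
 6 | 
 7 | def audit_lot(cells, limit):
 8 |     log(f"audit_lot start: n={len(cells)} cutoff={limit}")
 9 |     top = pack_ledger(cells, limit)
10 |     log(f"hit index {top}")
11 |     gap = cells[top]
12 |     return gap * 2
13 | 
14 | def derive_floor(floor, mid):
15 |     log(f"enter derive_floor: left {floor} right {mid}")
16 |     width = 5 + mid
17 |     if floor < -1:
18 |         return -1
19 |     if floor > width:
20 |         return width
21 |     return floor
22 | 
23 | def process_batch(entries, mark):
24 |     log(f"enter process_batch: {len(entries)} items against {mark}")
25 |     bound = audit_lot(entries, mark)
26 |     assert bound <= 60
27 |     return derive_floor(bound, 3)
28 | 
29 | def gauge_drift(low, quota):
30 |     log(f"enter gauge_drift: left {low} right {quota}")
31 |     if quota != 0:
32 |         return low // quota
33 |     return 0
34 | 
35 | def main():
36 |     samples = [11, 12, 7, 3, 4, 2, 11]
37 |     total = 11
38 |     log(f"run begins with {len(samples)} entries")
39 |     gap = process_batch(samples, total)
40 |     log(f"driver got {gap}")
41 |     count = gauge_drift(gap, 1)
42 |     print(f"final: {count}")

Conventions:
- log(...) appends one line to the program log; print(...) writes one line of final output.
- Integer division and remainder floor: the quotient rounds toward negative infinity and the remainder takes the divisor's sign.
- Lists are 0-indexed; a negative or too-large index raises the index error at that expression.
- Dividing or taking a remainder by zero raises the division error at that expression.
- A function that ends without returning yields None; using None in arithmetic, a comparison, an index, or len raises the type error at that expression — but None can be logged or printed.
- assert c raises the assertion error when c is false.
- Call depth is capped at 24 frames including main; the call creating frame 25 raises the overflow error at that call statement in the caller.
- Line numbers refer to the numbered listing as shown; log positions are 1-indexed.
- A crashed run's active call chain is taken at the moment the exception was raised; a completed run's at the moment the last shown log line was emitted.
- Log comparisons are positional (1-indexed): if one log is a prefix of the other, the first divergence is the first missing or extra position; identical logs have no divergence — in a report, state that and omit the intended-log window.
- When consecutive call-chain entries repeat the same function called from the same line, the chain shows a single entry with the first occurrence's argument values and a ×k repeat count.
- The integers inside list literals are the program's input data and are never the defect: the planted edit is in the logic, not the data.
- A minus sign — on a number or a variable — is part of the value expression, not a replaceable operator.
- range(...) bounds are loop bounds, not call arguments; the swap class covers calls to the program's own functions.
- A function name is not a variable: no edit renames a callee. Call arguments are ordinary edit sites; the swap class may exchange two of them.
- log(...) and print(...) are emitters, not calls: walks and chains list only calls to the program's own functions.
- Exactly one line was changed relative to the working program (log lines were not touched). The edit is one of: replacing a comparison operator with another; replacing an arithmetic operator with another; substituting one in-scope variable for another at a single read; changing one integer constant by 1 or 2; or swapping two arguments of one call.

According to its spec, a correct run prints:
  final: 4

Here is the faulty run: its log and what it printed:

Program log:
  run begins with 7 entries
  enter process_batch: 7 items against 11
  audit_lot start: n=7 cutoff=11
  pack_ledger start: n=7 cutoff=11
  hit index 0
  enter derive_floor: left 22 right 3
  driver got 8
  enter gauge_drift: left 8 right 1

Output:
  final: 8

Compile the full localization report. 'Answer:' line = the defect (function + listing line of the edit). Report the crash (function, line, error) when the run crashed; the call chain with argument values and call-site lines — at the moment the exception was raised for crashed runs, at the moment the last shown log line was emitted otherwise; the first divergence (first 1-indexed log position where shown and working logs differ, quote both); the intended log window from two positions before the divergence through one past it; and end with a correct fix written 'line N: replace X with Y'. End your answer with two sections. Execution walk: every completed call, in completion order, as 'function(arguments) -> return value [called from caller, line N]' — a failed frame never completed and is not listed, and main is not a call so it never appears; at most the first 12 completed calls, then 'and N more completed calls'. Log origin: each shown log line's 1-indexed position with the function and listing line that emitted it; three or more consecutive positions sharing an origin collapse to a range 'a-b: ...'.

Answer: the defect is in main at line 41.
Key fact: Everything matches until log position 8, which reads 'enter gauge_drift: left 8 right 1' in place of 'enter gauge_drift: left 8 right 2'.
Call chain: main -> gauge_drift(8, 1) (called at line 41).
First divergence: position 8 — the shown line 'enter gauge_drift: left 8 right 1' should read 'enter gauge_drift: left 8 right 2'.
Intended log window:
  6: enter derive_floor: left 22 right 3
  7: driver got 8
  8: enter gauge_drift: left 8 right 2
Execution walk:
  pack_ledger([11, 12, 7, 3, 4, 2, 11], 11) -> 0  [called from audit_lot, line 9]
  audit_lot([11, 12, 7, 3, 4, 2, 11], 11) -> 22  [called from process_batch, line 25]
  derive_floor(22, 3) -> 8  [called from process_batch, line 27]
  process_batch([11, 12, 7, 3, 4, 2, 11], 11) -> 8  [called from main, line 39]
  gauge_drift(8, 1) -> 8  [called from main, line 41]
Origin of each log line:
  1: from main, line 38
  2: from process_batch, line 24
  3: from audit_lot, line 8
  4: from pack_ledger, line 2
  5: from audit_lot, line 10
  6: from derive_floor, line 15
  7: from main, line 40
  8: from gauge_drift, line 30
A correct fix: line 41: replace `1` with `2`.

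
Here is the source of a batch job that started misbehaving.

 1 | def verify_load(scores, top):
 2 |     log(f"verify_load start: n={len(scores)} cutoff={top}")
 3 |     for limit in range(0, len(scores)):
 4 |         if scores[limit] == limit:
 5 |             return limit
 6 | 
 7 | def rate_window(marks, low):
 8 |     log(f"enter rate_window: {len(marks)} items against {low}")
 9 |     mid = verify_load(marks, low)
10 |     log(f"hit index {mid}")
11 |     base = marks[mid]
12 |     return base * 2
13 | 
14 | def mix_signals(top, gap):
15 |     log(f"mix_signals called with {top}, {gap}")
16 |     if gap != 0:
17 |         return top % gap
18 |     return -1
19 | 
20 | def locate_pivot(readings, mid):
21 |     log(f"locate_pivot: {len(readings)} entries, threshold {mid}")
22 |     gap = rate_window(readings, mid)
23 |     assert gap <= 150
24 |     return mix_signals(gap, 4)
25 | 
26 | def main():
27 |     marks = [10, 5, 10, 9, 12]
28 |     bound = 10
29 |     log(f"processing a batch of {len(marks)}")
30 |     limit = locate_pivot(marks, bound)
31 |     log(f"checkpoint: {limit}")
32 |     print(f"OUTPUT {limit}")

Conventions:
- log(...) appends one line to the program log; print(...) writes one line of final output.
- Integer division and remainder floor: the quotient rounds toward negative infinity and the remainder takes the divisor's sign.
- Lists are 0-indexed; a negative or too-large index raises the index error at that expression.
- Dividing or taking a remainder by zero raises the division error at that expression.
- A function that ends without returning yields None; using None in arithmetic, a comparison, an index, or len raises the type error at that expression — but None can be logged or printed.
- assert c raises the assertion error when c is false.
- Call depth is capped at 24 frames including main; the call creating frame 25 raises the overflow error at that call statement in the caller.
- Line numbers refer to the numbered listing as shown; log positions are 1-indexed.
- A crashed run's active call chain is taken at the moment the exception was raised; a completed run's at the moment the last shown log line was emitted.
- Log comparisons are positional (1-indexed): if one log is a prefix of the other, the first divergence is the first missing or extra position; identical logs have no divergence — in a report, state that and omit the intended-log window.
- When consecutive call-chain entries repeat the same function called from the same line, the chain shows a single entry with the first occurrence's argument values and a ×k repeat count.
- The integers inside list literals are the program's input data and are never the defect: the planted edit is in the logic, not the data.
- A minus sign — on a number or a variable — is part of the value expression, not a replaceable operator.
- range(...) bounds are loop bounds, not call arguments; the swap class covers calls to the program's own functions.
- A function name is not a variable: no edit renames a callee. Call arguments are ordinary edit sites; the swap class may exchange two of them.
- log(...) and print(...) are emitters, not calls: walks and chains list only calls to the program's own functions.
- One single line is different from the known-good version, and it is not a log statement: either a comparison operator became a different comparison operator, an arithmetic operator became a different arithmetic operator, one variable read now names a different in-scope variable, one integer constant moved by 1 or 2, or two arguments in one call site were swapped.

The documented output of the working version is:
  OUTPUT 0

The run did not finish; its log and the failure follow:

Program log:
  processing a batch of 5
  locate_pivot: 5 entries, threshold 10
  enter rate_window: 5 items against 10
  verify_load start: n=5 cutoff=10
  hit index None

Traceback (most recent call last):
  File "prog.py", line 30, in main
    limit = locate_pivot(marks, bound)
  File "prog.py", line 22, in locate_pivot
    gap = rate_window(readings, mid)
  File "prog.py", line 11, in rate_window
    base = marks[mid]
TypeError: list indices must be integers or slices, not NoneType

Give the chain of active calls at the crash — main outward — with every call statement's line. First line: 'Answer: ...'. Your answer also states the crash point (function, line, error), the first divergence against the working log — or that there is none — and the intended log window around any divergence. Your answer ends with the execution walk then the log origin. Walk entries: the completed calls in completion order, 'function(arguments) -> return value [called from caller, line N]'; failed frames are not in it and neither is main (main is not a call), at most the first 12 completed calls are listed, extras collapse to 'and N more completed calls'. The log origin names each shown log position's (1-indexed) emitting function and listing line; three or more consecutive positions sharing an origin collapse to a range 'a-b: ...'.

Answer: main -> locate_pivot (called at line 30) -> rate_window (called at line 22).
Key observation: Everything matches until log position 5, which reads 'hit index None' in place of 'hit index 0'.
Crash: rate_window, line 11, TypeError.
First divergence: position 5 — shown 'hit index None', intended 'hit index 0'.
Intended log window:
  3: enter rate_window: 5 items against 10
  4: verify_load start: n=5 cutoff=10
  5: hit index 0
  6: mix_signals called with 20, 4
Execution walk:
  verify_load([10, 5, 10, 9, 12], 10) -> None  [called from rate_window, line 9]
Log origins:
  1 — main, line 29
  2 — locate_pivot, line 21
  3 — rate_window, line 8
  4 — verify_load, line 2
  5 — rate_window, line 10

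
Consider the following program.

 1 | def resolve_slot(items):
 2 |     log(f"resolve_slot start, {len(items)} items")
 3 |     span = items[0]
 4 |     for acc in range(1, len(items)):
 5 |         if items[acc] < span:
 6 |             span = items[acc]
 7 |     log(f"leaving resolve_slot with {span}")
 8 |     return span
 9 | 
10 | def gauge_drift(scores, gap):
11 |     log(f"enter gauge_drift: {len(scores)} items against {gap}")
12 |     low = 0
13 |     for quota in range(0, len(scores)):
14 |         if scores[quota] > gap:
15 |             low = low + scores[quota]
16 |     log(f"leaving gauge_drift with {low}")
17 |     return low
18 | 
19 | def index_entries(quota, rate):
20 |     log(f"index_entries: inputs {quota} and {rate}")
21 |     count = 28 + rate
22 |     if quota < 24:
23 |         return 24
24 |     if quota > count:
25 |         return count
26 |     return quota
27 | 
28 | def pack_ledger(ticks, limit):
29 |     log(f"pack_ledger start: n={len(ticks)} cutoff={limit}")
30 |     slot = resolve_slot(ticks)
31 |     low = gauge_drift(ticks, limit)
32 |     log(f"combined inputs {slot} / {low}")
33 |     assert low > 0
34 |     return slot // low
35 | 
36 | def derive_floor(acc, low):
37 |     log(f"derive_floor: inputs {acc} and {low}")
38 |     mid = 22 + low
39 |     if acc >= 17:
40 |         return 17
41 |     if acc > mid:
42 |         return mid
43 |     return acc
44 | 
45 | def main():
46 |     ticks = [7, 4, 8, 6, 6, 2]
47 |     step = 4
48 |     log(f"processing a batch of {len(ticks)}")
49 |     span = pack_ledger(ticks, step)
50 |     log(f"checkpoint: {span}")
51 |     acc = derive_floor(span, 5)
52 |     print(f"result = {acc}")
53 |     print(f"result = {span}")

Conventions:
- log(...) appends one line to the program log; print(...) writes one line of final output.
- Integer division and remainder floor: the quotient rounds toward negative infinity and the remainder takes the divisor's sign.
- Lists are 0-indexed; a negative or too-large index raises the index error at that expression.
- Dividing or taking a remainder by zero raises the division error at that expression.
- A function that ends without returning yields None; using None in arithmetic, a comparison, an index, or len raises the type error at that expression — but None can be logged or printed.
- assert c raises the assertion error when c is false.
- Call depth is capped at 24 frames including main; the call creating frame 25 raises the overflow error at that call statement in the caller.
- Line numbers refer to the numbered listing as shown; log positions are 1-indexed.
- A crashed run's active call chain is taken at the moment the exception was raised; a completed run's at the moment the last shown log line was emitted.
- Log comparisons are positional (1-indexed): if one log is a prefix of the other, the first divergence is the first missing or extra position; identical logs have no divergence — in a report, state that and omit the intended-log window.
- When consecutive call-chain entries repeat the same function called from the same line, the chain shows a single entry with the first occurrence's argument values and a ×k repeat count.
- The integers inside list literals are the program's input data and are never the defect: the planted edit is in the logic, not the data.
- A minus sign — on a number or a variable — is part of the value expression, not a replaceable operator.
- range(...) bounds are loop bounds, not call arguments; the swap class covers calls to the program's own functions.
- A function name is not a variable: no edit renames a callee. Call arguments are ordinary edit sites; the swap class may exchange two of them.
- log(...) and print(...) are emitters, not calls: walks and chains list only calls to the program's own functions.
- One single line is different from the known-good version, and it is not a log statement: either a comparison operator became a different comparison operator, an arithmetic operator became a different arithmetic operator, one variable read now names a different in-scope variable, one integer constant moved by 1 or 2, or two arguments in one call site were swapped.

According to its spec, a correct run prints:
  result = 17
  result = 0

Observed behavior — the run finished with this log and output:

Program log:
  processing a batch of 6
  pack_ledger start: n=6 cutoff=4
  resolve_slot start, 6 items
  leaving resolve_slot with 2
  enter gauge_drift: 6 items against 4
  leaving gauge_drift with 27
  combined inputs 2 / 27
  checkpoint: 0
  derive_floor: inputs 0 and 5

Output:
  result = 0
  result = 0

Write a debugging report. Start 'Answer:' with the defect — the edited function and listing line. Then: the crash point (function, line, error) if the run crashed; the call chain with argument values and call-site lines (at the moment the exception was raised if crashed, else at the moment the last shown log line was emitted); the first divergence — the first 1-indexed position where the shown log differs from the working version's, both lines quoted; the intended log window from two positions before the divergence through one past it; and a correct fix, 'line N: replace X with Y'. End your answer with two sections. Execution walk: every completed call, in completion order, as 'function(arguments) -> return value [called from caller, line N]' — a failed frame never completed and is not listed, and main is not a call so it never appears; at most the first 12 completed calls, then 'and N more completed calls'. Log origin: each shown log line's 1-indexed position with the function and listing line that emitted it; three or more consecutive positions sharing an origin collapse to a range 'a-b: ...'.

Answer: the defect is in derive_floor at line 39.
Core observation: No log line changed; the fault shows up purely in the output.
Call chain: main -> derive_floor(0, 5) (called at line 51).
First divergence: none; the two logs match at every position.
Execution walk:
  resolve_slot([7, 4, 8, 6, 6, 2]) -> 2  [called from pack_ledger, line 30]
  gauge_drift([7, 4, 8, 6, 6, 2], 4) -> 27  [called from pack_ledger, line 31]
  pack_ledger([7, 4, 8, 6, 6, 2], 4) -> 0  [called from main, line 49]
  derive_floor(0, 5) -> 0  [called from main, line 51]
Origin of each log line:
  1: emitted by main (line 48)
  2: emitted by pack_ledger (line 29)
  3: emitted by resolve_slot (line 2)
  4: emitted by resolve_slot (line 7)
  5: emitted by gauge_drift (line 11)
  6: emitted by gauge_drift (line 16)
  7: emitted by pack_ledger (line 32)
  8: emitted by main (line 50)
  9: emitted by derive_floor (line 37)
A correct fix: line 39: replace `>=` with `<`.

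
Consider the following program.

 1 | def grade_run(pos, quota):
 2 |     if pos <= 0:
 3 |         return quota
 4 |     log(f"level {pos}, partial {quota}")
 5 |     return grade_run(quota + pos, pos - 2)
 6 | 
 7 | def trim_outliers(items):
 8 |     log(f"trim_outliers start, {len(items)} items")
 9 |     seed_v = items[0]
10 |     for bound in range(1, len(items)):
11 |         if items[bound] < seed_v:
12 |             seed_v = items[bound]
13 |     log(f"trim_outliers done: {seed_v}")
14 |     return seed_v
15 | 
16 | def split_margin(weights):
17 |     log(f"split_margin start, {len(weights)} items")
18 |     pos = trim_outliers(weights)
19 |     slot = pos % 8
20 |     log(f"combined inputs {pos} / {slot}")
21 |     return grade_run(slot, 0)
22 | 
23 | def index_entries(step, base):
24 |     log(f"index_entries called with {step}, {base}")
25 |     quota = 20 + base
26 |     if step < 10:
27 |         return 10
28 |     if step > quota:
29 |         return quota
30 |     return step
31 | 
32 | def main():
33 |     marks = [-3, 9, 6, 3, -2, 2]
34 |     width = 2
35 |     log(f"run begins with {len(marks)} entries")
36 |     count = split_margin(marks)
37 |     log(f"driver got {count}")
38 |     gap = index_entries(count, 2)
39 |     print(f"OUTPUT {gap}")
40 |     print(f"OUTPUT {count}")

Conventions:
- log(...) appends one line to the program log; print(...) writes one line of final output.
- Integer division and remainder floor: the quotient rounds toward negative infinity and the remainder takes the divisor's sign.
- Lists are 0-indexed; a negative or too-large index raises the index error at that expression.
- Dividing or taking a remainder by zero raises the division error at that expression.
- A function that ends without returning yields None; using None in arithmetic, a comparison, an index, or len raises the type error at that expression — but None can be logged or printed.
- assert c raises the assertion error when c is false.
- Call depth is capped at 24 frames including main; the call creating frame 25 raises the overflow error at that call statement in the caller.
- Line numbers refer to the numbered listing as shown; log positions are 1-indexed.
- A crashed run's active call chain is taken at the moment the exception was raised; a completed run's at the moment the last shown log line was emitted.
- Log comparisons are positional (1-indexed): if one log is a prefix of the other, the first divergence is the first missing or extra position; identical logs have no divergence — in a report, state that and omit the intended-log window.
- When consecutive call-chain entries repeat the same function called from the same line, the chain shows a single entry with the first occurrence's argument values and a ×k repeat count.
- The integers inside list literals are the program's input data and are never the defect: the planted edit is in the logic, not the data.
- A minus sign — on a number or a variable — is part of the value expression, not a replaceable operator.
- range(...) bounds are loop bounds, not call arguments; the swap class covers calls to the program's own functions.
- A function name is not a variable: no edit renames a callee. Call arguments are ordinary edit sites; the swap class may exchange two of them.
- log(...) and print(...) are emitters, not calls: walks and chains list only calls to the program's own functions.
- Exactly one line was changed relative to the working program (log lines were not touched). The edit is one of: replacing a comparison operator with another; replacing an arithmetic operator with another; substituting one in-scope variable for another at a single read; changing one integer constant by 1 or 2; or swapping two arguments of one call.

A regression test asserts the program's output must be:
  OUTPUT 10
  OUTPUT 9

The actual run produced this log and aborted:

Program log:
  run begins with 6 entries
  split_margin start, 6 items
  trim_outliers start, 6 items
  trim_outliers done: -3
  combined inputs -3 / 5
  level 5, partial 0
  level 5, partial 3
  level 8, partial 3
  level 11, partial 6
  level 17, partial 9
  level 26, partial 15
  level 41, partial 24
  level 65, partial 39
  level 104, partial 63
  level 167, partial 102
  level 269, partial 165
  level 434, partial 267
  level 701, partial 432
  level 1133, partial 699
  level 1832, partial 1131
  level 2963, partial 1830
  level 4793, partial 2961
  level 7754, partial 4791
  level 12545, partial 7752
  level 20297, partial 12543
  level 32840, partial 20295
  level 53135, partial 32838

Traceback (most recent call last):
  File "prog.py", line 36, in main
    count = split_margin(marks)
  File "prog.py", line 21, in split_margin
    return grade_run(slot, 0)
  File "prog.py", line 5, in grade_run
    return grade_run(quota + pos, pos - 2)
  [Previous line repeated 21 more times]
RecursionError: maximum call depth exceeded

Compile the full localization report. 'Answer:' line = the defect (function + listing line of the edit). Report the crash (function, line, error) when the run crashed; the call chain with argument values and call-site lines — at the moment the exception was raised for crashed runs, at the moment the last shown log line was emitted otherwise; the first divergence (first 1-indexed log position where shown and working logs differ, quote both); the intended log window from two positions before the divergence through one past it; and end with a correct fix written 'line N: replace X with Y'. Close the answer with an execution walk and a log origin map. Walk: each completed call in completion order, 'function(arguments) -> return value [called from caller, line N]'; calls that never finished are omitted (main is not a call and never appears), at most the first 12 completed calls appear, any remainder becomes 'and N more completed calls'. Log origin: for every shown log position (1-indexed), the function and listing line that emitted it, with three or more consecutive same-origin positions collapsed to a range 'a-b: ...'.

Answer: the defect is in grade_run at line 5.
Core observation: At log position 7 the runs split — shown 'level 5, partial 3', but the working version logs 'level 3, partial 5'.
Crash: grade_run, line 5, RecursionError.
Call chain: main -> split_margin([-3, 9, 6, 3, -2, 2]) (called at line 36) -> grade_run(5, 0) (called at line 21) -> grade_run(5, 3) (called at line 5) ×21.
First divergence: at position 7 the run shows 'level 5, partial 3' where the working version logs 'level 3, partial 5'.
Intended log window:
  5: combined inputs -3 / 5
  6: level 5, partial 0
  7: level 3, partial 5
  8: level 1, partial 8
Execution walk:
  trim_outliers([-3, 9, 6, 3, -2, 2]) -> -3  [called from split_margin, line 18]
Origin of each log line:
  1: from main, line 35
  2: from split_margin, line 17
  3: from trim_outliers, line 8
  4: from trim_outliers, line 13
  5: from split_margin, line 20
  6-27: from grade_run, line 4
A correct fix: line 5: replace `grade_run(quota + pos, pos - 2)` with `grade_run(pos - 2, quota + pos)`.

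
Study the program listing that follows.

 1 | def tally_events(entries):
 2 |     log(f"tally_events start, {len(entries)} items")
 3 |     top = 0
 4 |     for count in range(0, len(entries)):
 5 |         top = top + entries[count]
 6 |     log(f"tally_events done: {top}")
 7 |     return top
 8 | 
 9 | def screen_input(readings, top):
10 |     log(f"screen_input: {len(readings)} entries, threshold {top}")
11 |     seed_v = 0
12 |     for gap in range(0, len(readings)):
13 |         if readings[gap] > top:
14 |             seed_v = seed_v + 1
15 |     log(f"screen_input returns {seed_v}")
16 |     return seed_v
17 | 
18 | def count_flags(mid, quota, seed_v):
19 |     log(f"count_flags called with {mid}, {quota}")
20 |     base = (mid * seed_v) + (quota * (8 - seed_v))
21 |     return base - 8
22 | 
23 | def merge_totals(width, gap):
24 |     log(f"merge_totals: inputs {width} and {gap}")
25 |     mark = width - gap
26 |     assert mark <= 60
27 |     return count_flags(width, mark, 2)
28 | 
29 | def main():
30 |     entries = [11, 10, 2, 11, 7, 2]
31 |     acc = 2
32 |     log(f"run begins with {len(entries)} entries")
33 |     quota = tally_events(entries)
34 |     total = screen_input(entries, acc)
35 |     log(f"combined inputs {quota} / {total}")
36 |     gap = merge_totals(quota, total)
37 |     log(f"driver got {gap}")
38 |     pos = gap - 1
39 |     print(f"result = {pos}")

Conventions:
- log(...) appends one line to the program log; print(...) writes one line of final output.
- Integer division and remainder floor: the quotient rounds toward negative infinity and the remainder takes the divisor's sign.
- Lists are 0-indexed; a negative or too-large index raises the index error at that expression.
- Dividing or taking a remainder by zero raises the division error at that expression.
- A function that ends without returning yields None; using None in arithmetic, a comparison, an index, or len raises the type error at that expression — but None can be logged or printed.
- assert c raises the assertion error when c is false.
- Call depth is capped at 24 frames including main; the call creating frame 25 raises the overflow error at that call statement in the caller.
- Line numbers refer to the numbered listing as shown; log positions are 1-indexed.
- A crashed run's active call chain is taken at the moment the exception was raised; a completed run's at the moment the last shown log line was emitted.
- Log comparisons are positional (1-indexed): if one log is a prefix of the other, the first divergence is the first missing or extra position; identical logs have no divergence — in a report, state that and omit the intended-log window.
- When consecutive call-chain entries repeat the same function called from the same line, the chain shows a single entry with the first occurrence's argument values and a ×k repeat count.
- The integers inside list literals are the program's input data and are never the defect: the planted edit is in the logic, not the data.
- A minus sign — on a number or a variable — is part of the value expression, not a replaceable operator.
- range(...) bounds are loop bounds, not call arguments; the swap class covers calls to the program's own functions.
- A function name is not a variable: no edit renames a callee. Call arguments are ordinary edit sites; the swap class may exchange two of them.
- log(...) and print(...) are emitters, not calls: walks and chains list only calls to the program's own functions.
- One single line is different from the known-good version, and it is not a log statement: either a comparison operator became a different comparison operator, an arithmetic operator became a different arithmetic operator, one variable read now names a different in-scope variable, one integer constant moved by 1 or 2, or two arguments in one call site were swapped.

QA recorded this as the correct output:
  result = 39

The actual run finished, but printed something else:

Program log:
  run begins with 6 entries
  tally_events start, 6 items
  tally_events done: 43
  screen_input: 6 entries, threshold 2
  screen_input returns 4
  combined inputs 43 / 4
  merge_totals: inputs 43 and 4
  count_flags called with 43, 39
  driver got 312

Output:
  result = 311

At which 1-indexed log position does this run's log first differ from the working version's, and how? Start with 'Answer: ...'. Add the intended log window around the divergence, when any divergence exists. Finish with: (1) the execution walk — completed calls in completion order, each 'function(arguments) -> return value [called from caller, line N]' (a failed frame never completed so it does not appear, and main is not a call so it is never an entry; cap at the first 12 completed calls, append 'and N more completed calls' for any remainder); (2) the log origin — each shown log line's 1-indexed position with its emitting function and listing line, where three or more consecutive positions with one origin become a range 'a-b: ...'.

Answer: position 9 — the shown line 'driver got 312' should read 'driver got 40'.
Intended log window:
  7: merge_totals: inputs 43 and 4
  8: count_flags called with 43, 39
  9: driver got 40
Execution walk:
  tally_events([11, 10, 2, 11, 7, 2]) -> 43  [called from main, line 33]
  screen_input([11, 10, 2, 11, 7, 2], 2) -> 4  [called from main, line 34]
  count_flags(43, 39, 2) -> 312  [called from merge_totals, line 27]
  merge_totals(43, 4) -> 312  [called from main, line 36]
Log origin:
  1: from main, line 32
  2: from tally_events, line 2
  3: from tally_events, line 6
  4: from screen_input, line 10
  5: from screen_input, line 15
  6: from main, line 35
  7: from merge_totals, line 24
  8: from count_flags, line 19
  9: from main, line 37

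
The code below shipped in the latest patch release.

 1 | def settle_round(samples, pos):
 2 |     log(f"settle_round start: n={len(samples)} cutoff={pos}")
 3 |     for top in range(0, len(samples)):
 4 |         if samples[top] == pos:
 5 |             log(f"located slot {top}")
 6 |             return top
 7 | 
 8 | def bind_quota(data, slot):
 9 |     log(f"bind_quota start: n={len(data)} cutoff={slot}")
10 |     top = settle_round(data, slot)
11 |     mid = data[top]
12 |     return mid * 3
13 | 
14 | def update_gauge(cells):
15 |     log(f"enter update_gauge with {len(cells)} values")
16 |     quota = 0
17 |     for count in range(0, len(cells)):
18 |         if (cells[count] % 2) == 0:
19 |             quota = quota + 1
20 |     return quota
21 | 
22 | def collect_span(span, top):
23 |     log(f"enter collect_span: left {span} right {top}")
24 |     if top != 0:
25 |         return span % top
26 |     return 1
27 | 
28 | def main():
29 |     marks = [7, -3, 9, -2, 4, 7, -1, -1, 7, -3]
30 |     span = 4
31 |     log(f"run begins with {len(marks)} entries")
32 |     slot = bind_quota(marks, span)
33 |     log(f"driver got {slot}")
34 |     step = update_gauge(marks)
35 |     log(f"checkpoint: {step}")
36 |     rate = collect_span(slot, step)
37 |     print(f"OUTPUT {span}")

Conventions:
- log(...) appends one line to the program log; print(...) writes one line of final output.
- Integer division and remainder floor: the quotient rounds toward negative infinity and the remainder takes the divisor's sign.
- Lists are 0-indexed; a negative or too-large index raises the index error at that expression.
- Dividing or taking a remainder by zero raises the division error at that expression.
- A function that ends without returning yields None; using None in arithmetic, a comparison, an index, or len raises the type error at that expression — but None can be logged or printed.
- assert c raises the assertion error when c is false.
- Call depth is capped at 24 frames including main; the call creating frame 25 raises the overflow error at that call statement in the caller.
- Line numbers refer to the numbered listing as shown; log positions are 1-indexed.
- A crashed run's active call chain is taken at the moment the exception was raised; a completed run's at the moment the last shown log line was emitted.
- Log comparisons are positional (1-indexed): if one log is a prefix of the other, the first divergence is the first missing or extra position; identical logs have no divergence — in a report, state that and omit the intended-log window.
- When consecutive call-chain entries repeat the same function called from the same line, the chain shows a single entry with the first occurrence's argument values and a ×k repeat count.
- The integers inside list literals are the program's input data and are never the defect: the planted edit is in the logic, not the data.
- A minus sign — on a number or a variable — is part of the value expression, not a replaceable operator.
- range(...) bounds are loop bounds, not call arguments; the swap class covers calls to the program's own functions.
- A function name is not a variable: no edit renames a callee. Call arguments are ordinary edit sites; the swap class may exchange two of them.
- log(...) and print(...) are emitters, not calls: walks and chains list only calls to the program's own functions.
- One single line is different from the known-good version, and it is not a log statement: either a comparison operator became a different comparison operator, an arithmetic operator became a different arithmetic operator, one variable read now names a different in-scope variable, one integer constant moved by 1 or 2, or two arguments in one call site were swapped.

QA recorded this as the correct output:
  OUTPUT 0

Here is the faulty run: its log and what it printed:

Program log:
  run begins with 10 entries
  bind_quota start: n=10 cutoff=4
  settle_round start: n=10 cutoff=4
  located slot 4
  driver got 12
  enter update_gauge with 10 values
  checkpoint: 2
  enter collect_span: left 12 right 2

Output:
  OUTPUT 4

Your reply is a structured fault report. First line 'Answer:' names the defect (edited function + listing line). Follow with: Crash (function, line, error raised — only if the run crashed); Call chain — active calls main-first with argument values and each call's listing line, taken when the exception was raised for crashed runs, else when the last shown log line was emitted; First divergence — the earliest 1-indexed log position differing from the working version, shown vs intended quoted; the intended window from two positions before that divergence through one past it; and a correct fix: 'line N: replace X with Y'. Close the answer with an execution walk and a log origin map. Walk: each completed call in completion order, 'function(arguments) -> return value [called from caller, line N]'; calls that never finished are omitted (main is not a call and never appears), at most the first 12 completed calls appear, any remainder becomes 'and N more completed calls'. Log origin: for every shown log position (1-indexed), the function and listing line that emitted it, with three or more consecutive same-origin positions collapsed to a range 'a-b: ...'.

Answer: the defect is in main at line 37.
Core observation: The logs agree in full; only the final output differs.
Call chain: main -> collect_span(12, 2) (called at line 36).
First divergence: none; the two logs match at every position.
Execution walk:
  settle_round([7, -3, 9, -2, 4, 7, -1, -1, 7, -3], 4) -> 4  [called from bind_quota, line 10]
  bind_quota([7, -3, 9, -2, 4, 7, -1, -1, 7, -3], 4) -> 12  [called from main, line 32]
  update_gauge([7, -3, 9, -2, 4, 7, -1, -1, 7, -3]) -> 2  [called from main, line 34]
  collect_span(12, 2) -> 0  [called from main, line 36]
Log line origins:
  1: emitted by main (line 31)
  2: emitted by bind_quota (line 9)
  3: emitted by settle_round (line 2)
  4: emitted by settle_round (line 5)
  5: emitted by main (line 33)
  6: emitted by update_gauge (line 15)
  7: emitted by main (line 35)
  8: emitted by collect_span (line 23)
A correct fix: line 37: replace `span` with `rate`.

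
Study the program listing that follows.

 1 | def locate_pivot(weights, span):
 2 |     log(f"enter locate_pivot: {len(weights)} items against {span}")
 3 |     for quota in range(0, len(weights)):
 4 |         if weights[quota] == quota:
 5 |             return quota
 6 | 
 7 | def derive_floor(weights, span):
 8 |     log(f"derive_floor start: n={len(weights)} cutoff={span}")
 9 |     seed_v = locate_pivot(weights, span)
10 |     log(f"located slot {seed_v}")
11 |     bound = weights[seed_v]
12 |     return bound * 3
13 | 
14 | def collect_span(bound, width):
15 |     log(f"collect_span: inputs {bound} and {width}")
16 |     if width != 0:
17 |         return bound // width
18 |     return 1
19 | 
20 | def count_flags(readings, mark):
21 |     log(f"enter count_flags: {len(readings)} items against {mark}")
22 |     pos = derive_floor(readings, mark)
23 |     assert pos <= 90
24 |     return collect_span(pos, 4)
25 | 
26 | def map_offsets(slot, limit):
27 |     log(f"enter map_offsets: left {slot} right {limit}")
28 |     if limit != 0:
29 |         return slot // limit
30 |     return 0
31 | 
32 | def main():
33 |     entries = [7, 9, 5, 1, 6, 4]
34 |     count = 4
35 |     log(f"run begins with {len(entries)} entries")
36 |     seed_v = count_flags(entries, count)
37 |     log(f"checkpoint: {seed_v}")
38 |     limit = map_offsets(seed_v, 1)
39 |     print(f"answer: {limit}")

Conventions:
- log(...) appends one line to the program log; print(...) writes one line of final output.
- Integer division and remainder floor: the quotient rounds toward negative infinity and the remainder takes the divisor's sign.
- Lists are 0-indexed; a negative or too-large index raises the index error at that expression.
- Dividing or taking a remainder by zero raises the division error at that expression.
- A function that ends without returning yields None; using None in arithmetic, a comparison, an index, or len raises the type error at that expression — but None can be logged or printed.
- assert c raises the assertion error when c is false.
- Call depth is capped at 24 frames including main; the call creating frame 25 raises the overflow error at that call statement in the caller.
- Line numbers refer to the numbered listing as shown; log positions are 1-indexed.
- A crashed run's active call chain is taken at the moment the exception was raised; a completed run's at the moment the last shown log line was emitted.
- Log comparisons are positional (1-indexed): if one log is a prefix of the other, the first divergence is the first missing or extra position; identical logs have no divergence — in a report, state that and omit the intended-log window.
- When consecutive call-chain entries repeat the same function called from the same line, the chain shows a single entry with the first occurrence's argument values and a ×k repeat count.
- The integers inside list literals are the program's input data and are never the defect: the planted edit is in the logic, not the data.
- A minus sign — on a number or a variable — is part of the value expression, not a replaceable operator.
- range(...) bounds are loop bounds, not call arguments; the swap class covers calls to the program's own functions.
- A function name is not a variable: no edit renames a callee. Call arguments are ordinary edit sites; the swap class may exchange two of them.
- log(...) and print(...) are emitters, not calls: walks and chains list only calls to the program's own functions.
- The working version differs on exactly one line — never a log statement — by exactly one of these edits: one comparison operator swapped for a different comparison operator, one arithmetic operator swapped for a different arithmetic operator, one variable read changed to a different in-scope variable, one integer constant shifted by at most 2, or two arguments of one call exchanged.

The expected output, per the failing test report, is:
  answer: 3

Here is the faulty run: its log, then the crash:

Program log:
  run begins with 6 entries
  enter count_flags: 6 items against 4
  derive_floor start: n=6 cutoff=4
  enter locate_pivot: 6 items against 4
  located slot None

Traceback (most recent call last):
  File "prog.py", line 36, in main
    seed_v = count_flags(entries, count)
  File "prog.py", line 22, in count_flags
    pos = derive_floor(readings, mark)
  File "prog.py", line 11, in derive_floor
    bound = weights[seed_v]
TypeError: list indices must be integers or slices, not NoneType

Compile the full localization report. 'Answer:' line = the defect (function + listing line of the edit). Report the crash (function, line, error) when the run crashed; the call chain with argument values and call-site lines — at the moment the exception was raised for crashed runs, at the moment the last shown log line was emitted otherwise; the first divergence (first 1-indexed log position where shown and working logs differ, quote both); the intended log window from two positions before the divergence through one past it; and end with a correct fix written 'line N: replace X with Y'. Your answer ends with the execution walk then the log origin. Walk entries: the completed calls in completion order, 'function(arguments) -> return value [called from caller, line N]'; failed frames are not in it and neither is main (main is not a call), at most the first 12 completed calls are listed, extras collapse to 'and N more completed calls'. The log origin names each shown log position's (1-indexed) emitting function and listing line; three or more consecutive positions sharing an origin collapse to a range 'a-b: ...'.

Answer: the defect is in locate_pivot at line 4.
Key fact: The log first diverges at position 5: the faulty run prints 'located slot None' where the working version prints 'located slot 5'.
Crash: derive_floor, line 11, TypeError.
Call chain: main -> count_flags([7, 9, 5, 1, 6, 4], 4) (called at line 36) -> derive_floor([7, 9, 5, 1, 6, 4], 4) (called at line 22).
First divergence: position 5; shown 'located slot None' vs intended 'located slot 5'.
Intended log window:
  3: derive_floor start: n=6 cutoff=4
  4: enter locate_pivot: 6 items against 4
  5: located slot 5
  6: collect_span: inputs 12 and 4
Execution walk:
  locate_pivot([7, 9, 5, 1, 6, 4], 4) -> None  [called from derive_floor, line 9]
Log line origins:
  1 — main, line 35
  2 — count_flags, line 21
  3 — derive_floor, line 8
  4 — locate_pivot, line 2
  5 — derive_floor, line 10
A correct fix: line 4: replace `weights[quota] == quota` with `weights[quota] == span`.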